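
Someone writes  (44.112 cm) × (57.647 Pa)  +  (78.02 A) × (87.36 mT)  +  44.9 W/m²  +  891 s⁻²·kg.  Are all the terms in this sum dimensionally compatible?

No

Work out the base dimensions of each:
  (44.112 cm) × (57.647 Pa):  [m] · [kg·m⁻¹·s⁻²] = kg·s⁻²
  (78.02 A) × (87.36 mT):  [A] · [kg·s⁻²·A⁻¹] = kg·s⁻²
  44.9 W/m²:  W·m⁻² = J·s⁻¹·m⁻² = kg·s⁻³
  891 s⁻²·kg:  kg·s⁻²
The terms do not share a single dimension (kg·s⁻² vs kg·s⁻³).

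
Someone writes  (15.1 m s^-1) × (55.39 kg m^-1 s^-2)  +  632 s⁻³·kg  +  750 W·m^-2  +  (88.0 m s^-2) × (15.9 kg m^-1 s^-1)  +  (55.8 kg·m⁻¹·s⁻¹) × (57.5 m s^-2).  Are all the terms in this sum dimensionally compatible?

Yes

In SI base units:
  (15.1 m s^-1) × (55.39 kg m^-1 s^-2):  [m·s⁻¹] · [kg·m⁻¹·s⁻²] = kg·s⁻³
  632 s⁻³·kg:  kg·s⁻³
  750 W·m^-2:  W·m⁻² = J·s⁻¹·m⁻² = kg·s⁻³
  (88.0 m s^-2) × (15.9 kg m^-1 s^-1):  [m·s⁻²] · [kg·m⁻¹·s⁻¹] = kg·s⁻³
  (55.8 kg·m⁻¹·s⁻¹) × (57.5 m s^-2):  [kg·m⁻¹·s⁻¹] · [m·s⁻²] = kg·s⁻³
Every term reduces to kg·s⁻³.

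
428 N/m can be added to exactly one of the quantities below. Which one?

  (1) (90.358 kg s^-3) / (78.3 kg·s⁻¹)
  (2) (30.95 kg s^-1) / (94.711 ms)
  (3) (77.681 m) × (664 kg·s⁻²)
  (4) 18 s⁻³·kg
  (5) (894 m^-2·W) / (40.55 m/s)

(2)

Reference: N·m⁻¹ = kg·m·s⁻²·m⁻¹ = kg·s⁻².
Each option:
  (1) [kg·s⁻³] / [kg·s⁻¹] = s⁻²
  (2) [kg·s⁻¹] / [s] = kg·s⁻²  ← same
  (3) [m] · [kg·s⁻²] = kg·m·s⁻²
  (4) kg·s⁻³
  (5) [kg·s⁻³] / [m·s⁻¹] = kg·m⁻¹·s⁻²
Only (2) matches kg·s⁻².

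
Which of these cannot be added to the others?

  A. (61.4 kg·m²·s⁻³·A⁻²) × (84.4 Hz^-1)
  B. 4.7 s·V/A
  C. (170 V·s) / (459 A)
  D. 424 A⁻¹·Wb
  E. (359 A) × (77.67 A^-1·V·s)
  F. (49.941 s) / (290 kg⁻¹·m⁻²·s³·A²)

E.

Dimensions:
  A. [kg·m²·s⁻³·A⁻²] · [s] = kg·m²·s⁻²·A⁻²
  B. V·s·A⁻¹ = J·C⁻¹·s·A⁻¹ = kg·m²·s⁻²·A⁻²
  C. [kg·m²·s⁻²·A⁻¹] / [A] = kg·m²·s⁻²·A⁻²
  D. Wb·A⁻¹ = V·s·A⁻¹ = kg·m²·s⁻²·A⁻²
  E. [A] · [kg·m²·s⁻²·A⁻²] = kg·m²·s⁻²·A⁻¹
  F. [s] / [kg⁻¹·m⁻²·s³·A²] = kg·m²·s⁻²·A⁻²
All reduce to kg·m²·s⁻²·A⁻² except E., which is kg·m²·s⁻²·A⁻¹.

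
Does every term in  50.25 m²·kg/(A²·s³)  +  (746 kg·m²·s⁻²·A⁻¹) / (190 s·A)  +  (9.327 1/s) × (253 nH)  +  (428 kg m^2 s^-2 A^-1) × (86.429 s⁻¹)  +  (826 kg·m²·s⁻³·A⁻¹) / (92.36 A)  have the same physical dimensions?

Reduce each to base SI dimensions:
  50.25 m²·kg/(A²·s³):  kg·m²·s⁻³·A⁻²
  (746 kg·m²·s⁻²·A⁻¹) / (190 s·A):  [kg·m²·s⁻²·A⁻¹] / [s·A] = kg·m²·s⁻³·A⁻²
  (9.327 1/s) × (253 nH):  [s⁻¹] · [kg·m²·s⁻²·A⁻²] = kg·m²·s⁻³·A⁻²
  (428 kg m^2 s^-2 A^-1) × (86.429 s⁻¹):  [kg·m²·s⁻²·A⁻¹] · [s⁻¹] = kg·m²·s⁻³·A⁻¹
  (826 kg·m²·s⁻³·A⁻¹) / (92.36 A):  [kg·m²·s⁻³·A⁻¹] / [A] = kg·m²·s⁻³·A⁻²
The terms do not share a single dimension (kg·m²·s⁻³·A⁻² vs kg·m²·s⁻³·A⁻¹).

No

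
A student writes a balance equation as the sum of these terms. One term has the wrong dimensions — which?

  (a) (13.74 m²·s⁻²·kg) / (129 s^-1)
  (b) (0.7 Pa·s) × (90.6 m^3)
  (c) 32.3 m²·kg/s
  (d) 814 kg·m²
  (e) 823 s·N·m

Work out the base dimensions of each:
  (a) [kg·m²·s⁻²] / [s⁻¹] = kg·m²·s⁻¹
  (b) [kg·m⁻¹·s⁻¹] · [m³] = kg·m²·s⁻¹
  (c) kg·m²·s⁻¹
  (d) kg·m²
  (e) N·m·s = kg·m·s⁻²·m·s = kg·m²·s⁻¹
All reduce to kg·m²·s⁻¹ except (d), which is kg·m².

(d)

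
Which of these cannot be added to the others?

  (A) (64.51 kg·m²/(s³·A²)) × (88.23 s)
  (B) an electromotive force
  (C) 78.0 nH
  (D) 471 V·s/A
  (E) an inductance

Expand each in SI base units:
  (A) [kg·m²·s⁻³·A⁻²] · [s] = kg·m²·s⁻²·A⁻²
  (B) [electromotive force] = kg·m²·s⁻³·A⁻¹
  (C) H = V·s·A⁻¹ = kg·m²·s⁻²·A⁻²
  (D) V·s·A⁻¹ = J·C⁻¹·s·A⁻¹ = kg·m²·s⁻²·A⁻²
  (E) [inductance] = kg·m²·s⁻²·A⁻²
All reduce to kg·m²·s⁻²·A⁻² except (B), which is kg·m²·s⁻³·A⁻¹.

(B)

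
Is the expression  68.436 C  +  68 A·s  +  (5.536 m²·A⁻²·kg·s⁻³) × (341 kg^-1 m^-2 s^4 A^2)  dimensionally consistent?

No

Work out the base dimensions of each:
  68.436 C:  C = s·A
  68 A·s:  A·s = s·A
  (5.536 m²·A⁻²·kg·s⁻³) × (341 kg^-1 m^-2 s^4 A^2):  [kg·m²·s⁻³·A⁻²] · [kg⁻¹·m⁻²·s⁴·A²] = s
The terms do not share a single dimension (s vs s·A).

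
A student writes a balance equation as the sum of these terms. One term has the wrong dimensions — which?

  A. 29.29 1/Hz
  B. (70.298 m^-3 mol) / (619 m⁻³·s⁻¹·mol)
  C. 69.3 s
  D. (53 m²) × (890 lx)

Dimensions:
  A. Hz⁻¹ = (s⁻¹)⁻¹ = s
  B. [m⁻³·mol] / [m⁻³·s⁻¹·mol] = s
  C. s
  D. [m²] · [m⁻²·cd] = cd
All reduce to s except D., which is cd.

D.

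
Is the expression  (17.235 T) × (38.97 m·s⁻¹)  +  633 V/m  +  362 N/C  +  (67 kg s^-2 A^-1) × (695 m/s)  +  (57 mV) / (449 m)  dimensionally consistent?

Yes

Reduce each to base SI dimensions:
  (17.235 T) × (38.97 m·s⁻¹):  [kg·s⁻²·A⁻¹] · [m·s⁻¹] = kg·m·s⁻³·A⁻¹
  633 V/m:  V·m⁻¹ = J·C⁻¹·m⁻¹ = kg·m·s⁻³·A⁻¹
  362 N/C:  N·C⁻¹ = kg·m·s⁻²·(s·A)⁻¹ = kg·m·s⁻³·A⁻¹
  (67 kg s^-2 A^-1) × (695 m/s):  [kg·s⁻²·A⁻¹] · [m·s⁻¹] = kg·m·s⁻³·A⁻¹
  (57 mV) / (449 m):  [kg·m²·s⁻³·A⁻¹] / [m] = kg·m·s⁻³·A⁻¹
Every term reduces to kg·m·s⁻³·A⁻¹.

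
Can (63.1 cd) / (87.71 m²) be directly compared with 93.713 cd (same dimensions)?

No

Dimensions:
  (63.1 cd) / (87.71 m²):  [cd] / [m²] = m⁻²·cd
  93.713 cd:  cd
m⁻²·cd ≠ cd, so they cannot be added.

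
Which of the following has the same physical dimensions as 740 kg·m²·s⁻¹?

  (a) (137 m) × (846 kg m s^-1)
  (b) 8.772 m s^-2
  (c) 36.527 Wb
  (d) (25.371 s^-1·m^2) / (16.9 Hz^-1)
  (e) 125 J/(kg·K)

(a)

Reference: kg·m²·s⁻¹.
Each option:
  (a) [m] · [kg·m·s⁻¹] = kg·m²·s⁻¹  ← same
  (b) m·s⁻²
  (c) Wb = V·s = kg·m²·s⁻²·A⁻¹
  (d) [m²·s⁻¹] / [s] = m²·s⁻²
  (e) J·kg⁻¹·K⁻¹ = N·m·kg⁻¹·K⁻¹ = m²·s⁻²·K⁻¹
Only (a) matches kg·m²·s⁻¹.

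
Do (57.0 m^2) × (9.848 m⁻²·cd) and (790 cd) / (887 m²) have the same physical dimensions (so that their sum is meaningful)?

Work out the base dimensions of each:
  (57.0 m^2) × (9.848 m⁻²·cd):  [m²] · [m⁻²·cd] = cd
  (790 cd) / (887 m²):  [cd] / [m²] = m⁻²·cd
cd ≠ m⁻²·cd, so they cannot be added.

No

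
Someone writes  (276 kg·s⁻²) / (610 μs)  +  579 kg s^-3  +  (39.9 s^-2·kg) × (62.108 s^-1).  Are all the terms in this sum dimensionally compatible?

Yes

Work out the base dimensions of each:
  (276 kg·s⁻²) / (610 μs):  [kg·s⁻²] / [s] = kg·s⁻³
  579 kg s^-3:  kg·s⁻³
  (39.9 s^-2·kg) × (62.108 s^-1):  [kg·s⁻²] · [s⁻¹] = kg·s⁻³
Every term reduces to kg·s⁻³.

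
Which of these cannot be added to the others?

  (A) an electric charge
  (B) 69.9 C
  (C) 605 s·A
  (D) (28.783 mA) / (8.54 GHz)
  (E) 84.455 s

(E)

Expand each in SI base units:
  (A) [electric charge] = s·A
  (B) C = s·A
  (C) A·s = s·A
  (D) [A] / [s⁻¹] = s·A
  (E) s
All reduce to s·A except (E), which is s.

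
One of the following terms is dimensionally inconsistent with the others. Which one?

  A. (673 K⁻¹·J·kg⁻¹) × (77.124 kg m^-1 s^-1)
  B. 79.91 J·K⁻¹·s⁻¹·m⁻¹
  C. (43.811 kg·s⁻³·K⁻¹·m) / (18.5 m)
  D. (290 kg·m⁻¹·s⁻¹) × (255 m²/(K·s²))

C.

Reduce each to base SI dimensions:
  A. [m²·s⁻²·K⁻¹] · [kg·m⁻¹·s⁻¹] = kg·m·s⁻³·K⁻¹
  B. J·s⁻¹·m⁻¹·K⁻¹ = N·m·s⁻¹·m⁻¹·K⁻¹ = kg·m·s⁻³·K⁻¹
  C. [kg·m·s⁻³·K⁻¹] / [m] = kg·s⁻³·K⁻¹
  D. [kg·m⁻¹·s⁻¹] · [m²·s⁻²·K⁻¹] = kg·m·s⁻³·K⁻¹
All reduce to kg·m·s⁻³·K⁻¹ except C., which is kg·s⁻³·K⁻¹.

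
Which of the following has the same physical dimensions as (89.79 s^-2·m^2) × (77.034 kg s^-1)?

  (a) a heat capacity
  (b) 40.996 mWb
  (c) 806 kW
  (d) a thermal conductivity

(c)

Reference: [m²·s⁻²] · [kg·s⁻¹] = kg·m²·s⁻³.
Each option:
  (a) [heat capacity] = kg·m²·s⁻²·K⁻¹
  (b) Wb = V·s = kg·m²·s⁻²·A⁻¹
  (c) W = J·s⁻¹ = kg·m²·s⁻³  ← same
  (d) [thermal conductivity] = kg·m·s⁻³·K⁻¹
Only (c) matches kg·m²·s⁻³.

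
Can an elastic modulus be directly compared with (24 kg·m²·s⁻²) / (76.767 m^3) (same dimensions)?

Reduce each to base SI dimensions:
  an elastic modulus:  [elastic modulus] = kg·m⁻¹·s⁻²
  (24 kg·m²·s⁻²) / (76.767 m^3):  [kg·m²·s⁻²] / [m³] = kg·m⁻¹·s⁻²
Both are kg·m⁻¹·s⁻², so they have the same dimensions and can be added.

Yes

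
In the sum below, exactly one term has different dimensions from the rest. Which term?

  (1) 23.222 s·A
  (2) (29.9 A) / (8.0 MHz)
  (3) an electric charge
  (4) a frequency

(4)

Dimensions:
  (1) s·A
  (2) [A] / [s⁻¹] = s·A
  (3) [electric charge] = s·A
  (4) [frequency] = s⁻¹
All reduce to s·A except (4), which is s⁻¹.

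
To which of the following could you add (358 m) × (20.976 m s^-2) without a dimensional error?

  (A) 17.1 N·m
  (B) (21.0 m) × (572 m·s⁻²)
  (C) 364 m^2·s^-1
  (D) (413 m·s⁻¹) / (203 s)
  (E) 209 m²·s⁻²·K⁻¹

Reference: [m] · [m·s⁻²] = m²·s⁻².
Each option:
  (A) N·m = kg·m·s⁻²·m = kg·m²·s⁻²
  (B) [m] · [m·s⁻²] = m²·s⁻²  ← same
  (C) m²·s⁻¹
  (D) [m·s⁻¹] / [s] = m·s⁻²
  (E) m²·s⁻²·K⁻¹
Only (B) matches m²·s⁻².

(B)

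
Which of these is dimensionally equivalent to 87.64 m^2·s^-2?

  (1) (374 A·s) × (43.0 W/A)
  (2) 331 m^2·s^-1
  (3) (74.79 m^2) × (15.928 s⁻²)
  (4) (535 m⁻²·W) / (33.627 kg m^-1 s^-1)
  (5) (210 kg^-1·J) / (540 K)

Reference: m²·s⁻².
Each option:
  (1) [s·A] · [kg·m²·s⁻³·A⁻¹] = kg·m²·s⁻²
  (2) m²·s⁻¹
  (3) [m²] · [s⁻²] = m²·s⁻²  ← same
  (4) [kg·s⁻³] / [kg·m⁻¹·s⁻¹] = m·s⁻²
  (5) [m²·s⁻²] / [K] = m²·s⁻²·K⁻¹
Only (3) matches m²·s⁻².

(3)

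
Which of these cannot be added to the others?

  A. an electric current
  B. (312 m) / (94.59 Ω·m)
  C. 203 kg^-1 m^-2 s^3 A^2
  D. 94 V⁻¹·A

A.

In SI base units:
  A. [electric current] = A
  B. [m] / [kg·m³·s⁻³·A⁻²] = kg⁻¹·m⁻²·s³·A²
  C. kg⁻¹·m⁻²·s³·A²
  D. A·V⁻¹ = A·(J·C⁻¹)⁻¹ = kg⁻¹·m⁻²·s³·A²
All reduce to kg⁻¹·m⁻²·s³·A² except A., which is A.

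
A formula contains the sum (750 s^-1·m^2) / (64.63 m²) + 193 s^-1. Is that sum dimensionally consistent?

Yes

In SI base units:
  (750 s^-1·m^2) / (64.63 m²):  [m²·s⁻¹] / [m²] = s⁻¹
  193 s^-1:  s⁻¹
Both are s⁻¹, so they have the same dimensions and can be added.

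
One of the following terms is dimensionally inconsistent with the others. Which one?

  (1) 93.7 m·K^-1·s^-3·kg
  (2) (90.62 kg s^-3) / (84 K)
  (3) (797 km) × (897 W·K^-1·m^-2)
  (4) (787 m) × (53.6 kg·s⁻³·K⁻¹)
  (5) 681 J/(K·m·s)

(2)

Expand each in SI base units:
  (1) kg·m·s⁻³·K⁻¹
  (2) [kg·s⁻³] / [K] = kg·s⁻³·K⁻¹
  (3) [m] · [kg·s⁻³·K⁻¹] = kg·m·s⁻³·K⁻¹
  (4) [m] · [kg·s⁻³·K⁻¹] = kg·m·s⁻³·K⁻¹
  (5) J·s⁻¹·m⁻¹·K⁻¹ = N·m·s⁻¹·m⁻¹·K⁻¹ = kg·m·s⁻³·K⁻¹
All reduce to kg·m·s⁻³·K⁻¹ except (2), which is kg·s⁻³·K⁻¹.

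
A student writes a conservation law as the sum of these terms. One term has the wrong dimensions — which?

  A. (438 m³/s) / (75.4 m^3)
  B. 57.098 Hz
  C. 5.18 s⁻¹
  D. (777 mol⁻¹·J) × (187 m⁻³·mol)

D.

Expand each in SI base units:
  A. [m³·s⁻¹] / [m³] = s⁻¹
  B. Hz = s⁻¹
  C. s⁻¹
  D. [kg·m²·s⁻²·mol⁻¹] · [m⁻³·mol] = kg·m⁻¹·s⁻²
All reduce to s⁻¹ except D., which is kg·m⁻¹·s⁻².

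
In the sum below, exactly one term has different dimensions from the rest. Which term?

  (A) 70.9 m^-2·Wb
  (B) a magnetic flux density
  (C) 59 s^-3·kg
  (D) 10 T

Expand each in SI base units:
  (A) Wb·m⁻² = V·s·m⁻² = kg·s⁻²·A⁻¹
  (B) [magnetic flux density] = kg·s⁻²·A⁻¹
  (C) kg·s⁻³
  (D) T = Wb·m⁻² = kg·s⁻²·A⁻¹
All reduce to kg·s⁻²·A⁻¹ except (C), which is kg·s⁻³.

(C)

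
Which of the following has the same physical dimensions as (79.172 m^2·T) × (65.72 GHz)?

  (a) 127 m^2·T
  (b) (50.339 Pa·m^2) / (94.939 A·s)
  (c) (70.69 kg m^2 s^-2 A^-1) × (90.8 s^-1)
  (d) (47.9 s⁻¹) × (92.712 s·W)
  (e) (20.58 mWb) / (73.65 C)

(c)

Reference: [kg·m²·s⁻²·A⁻¹] · [s⁻¹] = kg·m²·s⁻³·A⁻¹.
Each option:
  (a) T·m² = Wb·m⁻²·m² = kg·m²·s⁻²·A⁻¹
  (b) [kg·m·s⁻²] / [s·A] = kg·m·s⁻³·A⁻¹
  (c) [kg·m²·s⁻²·A⁻¹] · [s⁻¹] = kg·m²·s⁻³·A⁻¹  ← same
  (d) [s⁻¹] · [kg·m²·s⁻²] = kg·m²·s⁻³
  (e) [kg·m²·s⁻²·A⁻¹] / [s·A] = kg·m²·s⁻³·A⁻²
Only (c) matches kg·m²·s⁻³·A⁻¹.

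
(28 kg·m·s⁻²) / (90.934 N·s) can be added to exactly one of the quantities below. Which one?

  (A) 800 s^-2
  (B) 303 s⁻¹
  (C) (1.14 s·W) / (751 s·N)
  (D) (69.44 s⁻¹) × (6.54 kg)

Reference: [kg·m·s⁻²] / [kg·m·s⁻¹] = s⁻¹.
Each option:
  (A) s⁻²
  (B) s⁻¹  ← same
  (C) [kg·m²·s⁻²] / [kg·m·s⁻¹] = m·s⁻¹
  (D) [s⁻¹] · [kg] = kg·s⁻¹
Only (B) matches s⁻¹.

(B)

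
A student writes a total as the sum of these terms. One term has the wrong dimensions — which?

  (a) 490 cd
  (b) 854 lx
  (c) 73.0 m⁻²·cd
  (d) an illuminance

Dimensions:
  (a) cd
  (b) lx = lm·m⁻² = m⁻²·cd
  (c) m⁻²·cd
  (d) [illuminance] = m⁻²·cd
All reduce to m⁻²·cd except (a), which is cd.

(a)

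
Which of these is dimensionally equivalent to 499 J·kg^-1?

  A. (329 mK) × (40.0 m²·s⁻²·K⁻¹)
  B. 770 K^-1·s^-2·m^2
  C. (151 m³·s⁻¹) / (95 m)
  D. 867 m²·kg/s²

Reference: J·kg⁻¹ = N·m·kg⁻¹ = m²·s⁻².
Each option:
  A. [K] · [m²·s⁻²·K⁻¹] = m²·s⁻²  ← same
  B. m²·s⁻²·K⁻¹
  C. [m³·s⁻¹] / [m] = m²·s⁻¹
  D. kg·m²·s⁻²
Only A. matches m²·s⁻².

A.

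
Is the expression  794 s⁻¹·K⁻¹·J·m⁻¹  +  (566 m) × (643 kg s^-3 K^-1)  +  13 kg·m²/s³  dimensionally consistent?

Dimensions:
  794 s⁻¹·K⁻¹·J·m⁻¹:  J·s⁻¹·m⁻¹·K⁻¹ = N·m·s⁻¹·m⁻¹·K⁻¹ = kg·m·s⁻³·K⁻¹
  (566 m) × (643 kg s^-3 K^-1):  [m] · [kg·s⁻³·K⁻¹] = kg·m·s⁻³·K⁻¹
  13 kg·m²/s³:  kg·m²·s⁻³
The terms do not share a single dimension (kg·m²·s⁻³ vs kg·m·s⁻³·K⁻¹).

No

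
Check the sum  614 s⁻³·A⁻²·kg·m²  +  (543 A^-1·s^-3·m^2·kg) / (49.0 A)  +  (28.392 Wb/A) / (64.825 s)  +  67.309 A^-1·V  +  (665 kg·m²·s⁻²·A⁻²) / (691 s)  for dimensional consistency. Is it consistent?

In SI base units:
  614 s⁻³·A⁻²·kg·m²:  kg·m²·s⁻³·A⁻²
  (543 A^-1·s^-3·m^2·kg) / (49.0 A):  [kg·m²·s⁻³·A⁻¹] / [A] = kg·m²·s⁻³·A⁻²
  (28.392 Wb/A) / (64.825 s):  [kg·m²·s⁻²·A⁻²] / [s] = kg·m²·s⁻³·A⁻²
  67.309 A^-1·V:  V·A⁻¹ = J·C⁻¹·A⁻¹ = kg·m²·s⁻³·A⁻²
  (665 kg·m²·s⁻²·A⁻²) / (691 s):  [kg·m²·s⁻²·A⁻²] / [s] = kg·m²·s⁻³·A⁻²
Every term reduces to kg·m²·s⁻³·A⁻².

Yes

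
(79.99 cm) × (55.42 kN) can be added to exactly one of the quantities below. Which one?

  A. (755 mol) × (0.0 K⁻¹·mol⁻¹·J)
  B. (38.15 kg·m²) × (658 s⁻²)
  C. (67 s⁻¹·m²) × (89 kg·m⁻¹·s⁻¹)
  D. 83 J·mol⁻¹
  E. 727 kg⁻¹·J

Reference: [m] · [kg·m·s⁻²] = kg·m²·s⁻².
Each option:
  A. [mol] · [kg·m²·s⁻²·K⁻¹·mol⁻¹] = kg·m²·s⁻²·K⁻¹
  B. [kg·m²] · [s⁻²] = kg·m²·s⁻²  ← same
  C. [m²·s⁻¹] · [kg·m⁻¹·s⁻¹] = kg·m·s⁻²
  D. J·mol⁻¹ = N·m·mol⁻¹ = kg·m²·s⁻²·mol⁻¹
  E. J·kg⁻¹ = N·m·kg⁻¹ = m²·s⁻²
Only B. matches kg·m²·s⁻².

B.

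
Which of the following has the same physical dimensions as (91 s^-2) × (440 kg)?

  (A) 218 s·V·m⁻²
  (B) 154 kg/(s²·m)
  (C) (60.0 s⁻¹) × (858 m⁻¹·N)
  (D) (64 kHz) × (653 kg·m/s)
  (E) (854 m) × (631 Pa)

(E)

Reference: [s⁻²] · [kg] = kg·s⁻².
Each option:
  (A) V·s·m⁻² = J·C⁻¹·s·m⁻² = kg·s⁻²·A⁻¹
  (B) kg·m⁻¹·s⁻²
  (C) [s⁻¹] · [kg·s⁻²] = kg·s⁻³
  (D) [s⁻¹] · [kg·m·s⁻¹] = kg·m·s⁻²
  (E) [m] · [kg·m⁻¹·s⁻²] = kg·s⁻²  ← same
Only (E) matches kg·s⁻².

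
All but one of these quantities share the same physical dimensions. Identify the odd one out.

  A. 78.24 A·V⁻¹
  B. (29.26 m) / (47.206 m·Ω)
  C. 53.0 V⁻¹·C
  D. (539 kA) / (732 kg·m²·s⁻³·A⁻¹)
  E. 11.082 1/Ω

C.

Reduce each to base SI dimensions:
  A. A·V⁻¹ = A·(J·C⁻¹)⁻¹ = kg⁻¹·m⁻²·s³·A²
  B. [m] / [kg·m³·s⁻³·A⁻²] = kg⁻¹·m⁻²·s³·A²
  C. C·V⁻¹ = s·A·(J·C⁻¹)⁻¹ = kg⁻¹·m⁻²·s⁴·A²
  D. [A] / [kg·m²·s⁻³·A⁻¹] = kg⁻¹·m⁻²·s³·A²
  E. Ω⁻¹ = (V·A⁻¹)⁻¹ = kg⁻¹·m⁻²·s³·A²
All reduce to kg⁻¹·m⁻²·s³·A² except C., which is kg⁻¹·m⁻²·s⁴·A².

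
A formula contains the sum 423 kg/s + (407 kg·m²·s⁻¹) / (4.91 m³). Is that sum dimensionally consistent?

No

Expand each in SI base units:
  423 kg/s:  kg·s⁻¹
  (407 kg·m²·s⁻¹) / (4.91 m³):  [kg·m²·s⁻¹] / [m³] = kg·m⁻¹·s⁻¹
kg·s⁻¹ ≠ kg·m⁻¹·s⁻¹, so they cannot be added.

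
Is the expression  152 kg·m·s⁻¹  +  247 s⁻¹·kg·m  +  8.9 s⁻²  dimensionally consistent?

Expand each in SI base units:
  152 kg·m·s⁻¹:  kg·m·s⁻¹
  247 s⁻¹·kg·m:  kg·m·s⁻¹
  8.9 s⁻²:  s⁻²
The terms do not share a single dimension (kg·m·s⁻¹ vs s⁻²).

No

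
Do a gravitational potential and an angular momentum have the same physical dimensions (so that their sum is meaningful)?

No

In SI base units:
  a gravitational potential:  [gravitational potential] = m²·s⁻²
  an angular momentum:  [angular momentum] = kg·m²·s⁻¹
m²·s⁻² ≠ kg·m²·s⁻¹, so they cannot be added.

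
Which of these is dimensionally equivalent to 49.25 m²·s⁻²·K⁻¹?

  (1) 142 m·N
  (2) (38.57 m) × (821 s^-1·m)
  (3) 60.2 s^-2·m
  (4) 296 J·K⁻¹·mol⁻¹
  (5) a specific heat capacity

(5)

Reference: m²·s⁻²·K⁻¹.
Each option:
  (1) N·m = kg·m·s⁻²·m = kg·m²·s⁻²
  (2) [m] · [m·s⁻¹] = m²·s⁻¹
  (3) m·s⁻²
  (4) J·mol⁻¹·K⁻¹ = N·m·mol⁻¹·K⁻¹ = kg·m²·s⁻²·K⁻¹·mol⁻¹
  (5) [specific heat capacity] = m²·s⁻²·K⁻¹  ← same
Only (5) matches m²·s⁻²·K⁻¹.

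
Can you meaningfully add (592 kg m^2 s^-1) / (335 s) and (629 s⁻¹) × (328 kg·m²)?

No

In SI base units:
  (592 kg m^2 s^-1) / (335 s):  [kg·m²·s⁻¹] / [s] = kg·m²·s⁻²
  (629 s⁻¹) × (328 kg·m²):  [s⁻¹] · [kg·m²] = kg·m²·s⁻¹
kg·m²·s⁻² ≠ kg·m²·s⁻¹, so they cannot be added.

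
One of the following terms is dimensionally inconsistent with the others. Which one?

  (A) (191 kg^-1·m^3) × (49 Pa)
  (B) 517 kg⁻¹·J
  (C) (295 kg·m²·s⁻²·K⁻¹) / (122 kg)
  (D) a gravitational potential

(C)

In SI base units:
  (A) [kg⁻¹·m³] · [kg·m⁻¹·s⁻²] = m²·s⁻²
  (B) J·kg⁻¹ = N·m·kg⁻¹ = m²·s⁻²
  (C) [kg·m²·s⁻²·K⁻¹] / [kg] = m²·s⁻²·K⁻¹
  (D) [gravitational potential] = m²·s⁻²
All reduce to m²·s⁻² except (C), which is m²·s⁻²·K⁻¹.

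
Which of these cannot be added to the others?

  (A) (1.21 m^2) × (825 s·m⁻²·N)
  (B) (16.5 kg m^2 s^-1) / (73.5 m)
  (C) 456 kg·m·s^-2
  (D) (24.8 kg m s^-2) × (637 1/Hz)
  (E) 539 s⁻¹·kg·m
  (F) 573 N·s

(C)

Work out the base dimensions of each:
  (A) [m²] · [kg·m⁻¹·s⁻¹] = kg·m·s⁻¹
  (B) [kg·m²·s⁻¹] / [m] = kg·m·s⁻¹
  (C) kg·m·s⁻²
  (D) [kg·m·s⁻²] · [s] = kg·m·s⁻¹
  (E) kg·m·s⁻¹
  (F) N·s = kg·m·s⁻²·s = kg·m·s⁻¹
All reduce to kg·m·s⁻¹ except (C), which is kg·m·s⁻².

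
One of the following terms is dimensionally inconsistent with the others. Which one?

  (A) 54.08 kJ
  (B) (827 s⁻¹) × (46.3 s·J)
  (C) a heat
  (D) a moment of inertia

(D)

Work out the base dimensions of each:
  (A) J = N·m = kg·m²·s⁻²
  (B) [s⁻¹] · [kg·m²·s⁻¹] = kg·m²·s⁻²
  (C) [heat] = kg·m²·s⁻²
  (D) [moment of inertia] = kg·m²
All reduce to kg·m²·s⁻² except (D), which is kg·m².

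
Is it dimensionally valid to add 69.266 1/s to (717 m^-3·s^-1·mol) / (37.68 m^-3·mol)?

Yes

Dimensions:
  69.266 1/s:  s⁻¹
  (717 m^-3·s^-1·mol) / (37.68 m^-3·mol):  [m⁻³·s⁻¹·mol] / [m⁻³·mol] = s⁻¹
Both are s⁻¹, so they have the same dimensions and can be added.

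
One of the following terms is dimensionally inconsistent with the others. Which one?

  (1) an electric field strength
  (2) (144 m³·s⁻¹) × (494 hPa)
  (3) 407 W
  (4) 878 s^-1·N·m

Work out the base dimensions of each:
  (1) [electric field strength] = kg·m·s⁻³·A⁻¹
  (2) [m³·s⁻¹] · [kg·m⁻¹·s⁻²] = kg·m²·s⁻³
  (3) W = J·s⁻¹ = kg·m²·s⁻³
  (4) N·m·s⁻¹ = kg·m·s⁻²·m·s⁻¹ = kg·m²·s⁻³
All reduce to kg·m²·s⁻³ except (1), which is kg·m·s⁻³·A⁻¹.

(1)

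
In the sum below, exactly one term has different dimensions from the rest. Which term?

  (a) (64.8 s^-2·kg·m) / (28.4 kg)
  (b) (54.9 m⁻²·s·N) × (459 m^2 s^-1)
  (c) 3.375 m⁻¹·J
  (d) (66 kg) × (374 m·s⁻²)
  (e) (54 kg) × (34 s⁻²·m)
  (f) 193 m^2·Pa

In SI base units:
  (a) [kg·m·s⁻²] / [kg] = m·s⁻²
  (b) [kg·m⁻¹·s⁻¹] · [m²·s⁻¹] = kg·m·s⁻²
  (c) J·m⁻¹ = N·m·m⁻¹ = kg·m·s⁻²
  (d) [kg] · [m·s⁻²] = kg·m·s⁻²
  (e) [kg] · [m·s⁻²] = kg·m·s⁻²
  (f) Pa·m² = N·m⁻²·m² = kg·m·s⁻²
All reduce to kg·m·s⁻² except (a), which is m·s⁻².

(a)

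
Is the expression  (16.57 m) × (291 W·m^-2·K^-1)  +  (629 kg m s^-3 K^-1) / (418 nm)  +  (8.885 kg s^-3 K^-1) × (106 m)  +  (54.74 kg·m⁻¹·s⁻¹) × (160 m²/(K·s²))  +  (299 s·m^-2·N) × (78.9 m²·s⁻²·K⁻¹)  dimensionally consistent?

Reduce each to base SI dimensions:
  (16.57 m) × (291 W·m^-2·K^-1):  [m] · [kg·s⁻³·K⁻¹] = kg·m·s⁻³·K⁻¹
  (629 kg m s^-3 K^-1) / (418 nm):  [kg·m·s⁻³·K⁻¹] / [m] = kg·s⁻³·K⁻¹
  (8.885 kg s^-3 K^-1) × (106 m):  [kg·s⁻³·K⁻¹] · [m] = kg·m·s⁻³·K⁻¹
  (54.74 kg·m⁻¹·s⁻¹) × (160 m²/(K·s²)):  [kg·m⁻¹·s⁻¹] · [m²·s⁻²·K⁻¹] = kg·m·s⁻³·K⁻¹
  (299 s·m^-2·N) × (78.9 m²·s⁻²·K⁻¹):  [kg·m⁻¹·s⁻¹] · [m²·s⁻²·K⁻¹] = kg·m·s⁻³·K⁻¹
The terms do not share a single dimension (kg·m·s⁻³·K⁻¹ vs kg·s⁻³·K⁻¹).

No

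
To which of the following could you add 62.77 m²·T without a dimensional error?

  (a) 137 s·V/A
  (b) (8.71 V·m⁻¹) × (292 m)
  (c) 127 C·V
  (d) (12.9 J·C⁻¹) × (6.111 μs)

Reference: T·m² = Wb·m⁻²·m² = kg·m²·s⁻²·A⁻¹.
Each option:
  (a) V·s·A⁻¹ = J·C⁻¹·s·A⁻¹ = kg·m²·s⁻²·A⁻²
  (b) [kg·m·s⁻³·A⁻¹] · [m] = kg·m²·s⁻³·A⁻¹
  (c) C·V = s·A·J·C⁻¹ = kg·m²·s⁻²
  (d) [kg·m²·s⁻³·A⁻¹] · [s] = kg·m²·s⁻²·A⁻¹  ← same
Only (d) matches kg·m²·s⁻²·A⁻¹.

(d)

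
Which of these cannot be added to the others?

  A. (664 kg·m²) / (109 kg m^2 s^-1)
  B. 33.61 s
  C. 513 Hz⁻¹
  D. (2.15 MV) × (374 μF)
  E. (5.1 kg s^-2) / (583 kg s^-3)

In SI base units:
  A. [kg·m²] / [kg·m²·s⁻¹] = s
  B. s
  C. Hz⁻¹ = (s⁻¹)⁻¹ = s
  D. [kg·m²·s⁻³·A⁻¹] · [kg⁻¹·m⁻²·s⁴·A²] = s·A
  E. [kg·s⁻²] / [kg·s⁻³] = s
All reduce to s except D., which is s·A.

D.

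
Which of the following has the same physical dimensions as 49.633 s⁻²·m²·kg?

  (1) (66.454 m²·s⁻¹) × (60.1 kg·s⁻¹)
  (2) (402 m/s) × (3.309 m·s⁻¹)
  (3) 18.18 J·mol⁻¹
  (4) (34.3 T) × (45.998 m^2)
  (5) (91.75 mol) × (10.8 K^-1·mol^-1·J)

(1)

Reference: kg·m²·s⁻².
Each option:
  (1) [m²·s⁻¹] · [kg·s⁻¹] = kg·m²·s⁻²  ← same
  (2) [m·s⁻¹] · [m·s⁻¹] = m²·s⁻²
  (3) J·mol⁻¹ = N·m·mol⁻¹ = kg·m²·s⁻²·mol⁻¹
  (4) [kg·s⁻²·A⁻¹] · [m²] = kg·m²·s⁻²·A⁻¹
  (5) [mol] · [kg·m²·s⁻²·K⁻¹·mol⁻¹] = kg·m²·s⁻²·K⁻¹
Only (1) matches kg·m²·s⁻².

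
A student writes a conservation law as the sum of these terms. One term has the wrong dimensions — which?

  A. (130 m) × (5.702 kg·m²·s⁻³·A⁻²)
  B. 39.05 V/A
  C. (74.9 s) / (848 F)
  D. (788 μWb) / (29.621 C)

Dimensions:
  A. [m] · [kg·m²·s⁻³·A⁻²] = kg·m³·s⁻³·A⁻²
  B. V·A⁻¹ = J·C⁻¹·A⁻¹ = kg·m²·s⁻³·A⁻²
  C. [s] / [kg⁻¹·m⁻²·s⁴·A²] = kg·m²·s⁻³·A⁻²
  D. [kg·m²·s⁻²·A⁻¹] / [s·A] = kg·m²·s⁻³·A⁻²
All reduce to kg·m²·s⁻³·A⁻² except A., which is kg·m³·s⁻³·A⁻².

A.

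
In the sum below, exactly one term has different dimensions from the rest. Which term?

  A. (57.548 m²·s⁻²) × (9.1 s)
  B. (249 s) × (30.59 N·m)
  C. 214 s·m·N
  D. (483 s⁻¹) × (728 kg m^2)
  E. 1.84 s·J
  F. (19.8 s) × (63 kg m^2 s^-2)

Expand each in SI base units:
  A. [m²·s⁻²] · [s] = m²·s⁻¹
  B. [s] · [kg·m²·s⁻²] = kg·m²·s⁻¹
  C. N·m·s = kg·m·s⁻²·m·s = kg·m²·s⁻¹
  D. [s⁻¹] · [kg·m²] = kg·m²·s⁻¹
  E. J·s = N·m·s = kg·m²·s⁻¹
  F. [s] · [kg·m²·s⁻²] = kg·m²·s⁻¹
All reduce to kg·m²·s⁻¹ except A., which is m²·s⁻¹.

A.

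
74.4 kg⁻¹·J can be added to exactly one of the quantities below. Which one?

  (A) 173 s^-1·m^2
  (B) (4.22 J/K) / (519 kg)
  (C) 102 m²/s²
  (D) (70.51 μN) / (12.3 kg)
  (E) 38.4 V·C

Reference: J·kg⁻¹ = N·m·kg⁻¹ = m²·s⁻².
Each option:
  (A) m²·s⁻¹
  (B) [kg·m²·s⁻²·K⁻¹] / [kg] = m²·s⁻²·K⁻¹
  (C) m²·s⁻²  ← same
  (D) [kg·m·s⁻²] / [kg] = m·s⁻²
  (E) C·V = s·A·J·C⁻¹ = kg·m²·s⁻²
Only (C) matches m²·s⁻².

(C)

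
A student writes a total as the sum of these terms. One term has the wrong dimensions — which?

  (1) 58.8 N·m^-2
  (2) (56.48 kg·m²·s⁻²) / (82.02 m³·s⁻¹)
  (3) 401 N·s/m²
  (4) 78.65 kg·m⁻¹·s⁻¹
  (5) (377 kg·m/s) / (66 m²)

Reduce each to base SI dimensions:
  (1) N·m⁻² = kg·m·s⁻²·m⁻² = kg·m⁻¹·s⁻²
  (2) [kg·m²·s⁻²] / [m³·s⁻¹] = kg·m⁻¹·s⁻¹
  (3) N·s·m⁻² = kg·m·s⁻²·s·m⁻² = kg·m⁻¹·s⁻¹
  (4) kg·m⁻¹·s⁻¹
  (5) [kg·m·s⁻¹] / [m²] = kg·m⁻¹·s⁻¹
All reduce to kg·m⁻¹·s⁻¹ except (1), which is kg·m⁻¹·s⁻².

(1)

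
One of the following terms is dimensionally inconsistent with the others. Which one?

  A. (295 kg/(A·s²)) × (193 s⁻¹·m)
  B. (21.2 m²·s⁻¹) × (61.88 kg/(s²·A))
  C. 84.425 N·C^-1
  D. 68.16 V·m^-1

Dimensions:
  A. [kg·s⁻²·A⁻¹] · [m·s⁻¹] = kg·m·s⁻³·A⁻¹
  B. [m²·s⁻¹] · [kg·s⁻²·A⁻¹] = kg·m²·s⁻³·A⁻¹
  C. N·C⁻¹ = kg·m·s⁻²·(s·A)⁻¹ = kg·m·s⁻³·A⁻¹
  D. V·m⁻¹ = J·C⁻¹·m⁻¹ = kg·m·s⁻³·A⁻¹
All reduce to kg·m·s⁻³·A⁻¹ except B., which is kg·m²·s⁻³·A⁻¹.

B.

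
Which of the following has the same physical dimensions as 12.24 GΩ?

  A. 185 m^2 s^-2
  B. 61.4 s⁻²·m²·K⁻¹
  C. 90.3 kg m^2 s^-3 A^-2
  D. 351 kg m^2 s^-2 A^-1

C.

Reference: Ω = V·A⁻¹ = kg·m²·s⁻³·A⁻².
Each option:
  A. m²·s⁻²
  B. m²·s⁻²·K⁻¹
  C. kg·m²·s⁻³·A⁻²  ← same
  D. kg·m²·s⁻²·A⁻¹
Only C. matches kg·m²·s⁻³·A⁻².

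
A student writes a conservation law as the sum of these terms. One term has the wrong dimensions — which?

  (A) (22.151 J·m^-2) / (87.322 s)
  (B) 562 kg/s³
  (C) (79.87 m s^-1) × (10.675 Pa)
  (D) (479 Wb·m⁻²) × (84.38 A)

(D)

In SI base units:
  (A) [kg·s⁻²] / [s] = kg·s⁻³
  (B) kg·s⁻³
  (C) [m·s⁻¹] · [kg·m⁻¹·s⁻²] = kg·s⁻³
  (D) [kg·s⁻²·A⁻¹] · [A] = kg·s⁻²
All reduce to kg·s⁻³ except (D), which is kg·s⁻².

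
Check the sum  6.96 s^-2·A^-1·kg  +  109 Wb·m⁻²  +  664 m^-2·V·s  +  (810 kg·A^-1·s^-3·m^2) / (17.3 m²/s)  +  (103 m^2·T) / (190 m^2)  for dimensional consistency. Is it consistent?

Reduce each to base SI dimensions:
  6.96 s^-2·A^-1·kg:  kg·s⁻²·A⁻¹
  109 Wb·m⁻²:  Wb·m⁻² = V·s·m⁻² = kg·s⁻²·A⁻¹
  664 m^-2·V·s:  V·s·m⁻² = J·C⁻¹·s·m⁻² = kg·s⁻²·A⁻¹
  (810 kg·A^-1·s^-3·m^2) / (17.3 m²/s):  [kg·m²·s⁻³·A⁻¹] / [m²·s⁻¹] = kg·s⁻²·A⁻¹
  (103 m^2·T) / (190 m^2):  [kg·m²·s⁻²·A⁻¹] / [m²] = kg·s⁻²·A⁻¹
Every term reduces to kg·s⁻²·A⁻¹.

Yes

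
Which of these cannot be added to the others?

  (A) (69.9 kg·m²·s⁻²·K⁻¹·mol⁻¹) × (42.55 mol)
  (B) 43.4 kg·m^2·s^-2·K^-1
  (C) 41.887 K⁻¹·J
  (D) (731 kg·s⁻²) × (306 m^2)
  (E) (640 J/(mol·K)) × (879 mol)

Reduce each to base SI dimensions:
  (A) [kg·m²·s⁻²·K⁻¹·mol⁻¹] · [mol] = kg·m²·s⁻²·K⁻¹
  (B) kg·m²·s⁻²·K⁻¹
  (C) J·K⁻¹ = N·m·K⁻¹ = kg·m²·s⁻²·K⁻¹
  (D) [kg·s⁻²] · [m²] = kg·m²·s⁻²
  (E) [kg·m²·s⁻²·K⁻¹·mol⁻¹] · [mol] = kg·m²·s⁻²·K⁻¹
All reduce to kg·m²·s⁻²·K⁻¹ except (D), which is kg·m²·s⁻².

(D)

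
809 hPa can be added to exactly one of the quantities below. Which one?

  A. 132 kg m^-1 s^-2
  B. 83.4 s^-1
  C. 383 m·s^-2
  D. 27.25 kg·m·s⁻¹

Reference: Pa = N·m⁻² = kg·m⁻¹·s⁻².
Each option:
  A. kg·m⁻¹·s⁻²  ← same
  B. s⁻¹
  C. m·s⁻²
  D. kg·m·s⁻¹
Only A. matches kg·m⁻¹·s⁻².

A.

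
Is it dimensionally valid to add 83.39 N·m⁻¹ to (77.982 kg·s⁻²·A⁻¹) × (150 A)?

Yes

Reduce each to base SI dimensions:
  83.39 N·m⁻¹:  N·m⁻¹ = kg·m·s⁻²·m⁻¹ = kg·s⁻²
  (77.982 kg·s⁻²·A⁻¹) × (150 A):  [kg·s⁻²·A⁻¹] · [A] = kg·s⁻²
Both are kg·s⁻², so they have the same dimensions and can be added.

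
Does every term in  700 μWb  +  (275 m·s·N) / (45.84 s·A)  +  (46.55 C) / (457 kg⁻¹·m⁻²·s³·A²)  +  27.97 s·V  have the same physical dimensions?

Work out the base dimensions of each:
  700 μWb:  Wb = V·s = kg·m²·s⁻²·A⁻¹
  (275 m·s·N) / (45.84 s·A):  [kg·m²·s⁻¹] / [s·A] = kg·m²·s⁻²·A⁻¹
  (46.55 C) / (457 kg⁻¹·m⁻²·s³·A²):  [s·A] / [kg⁻¹·m⁻²·s³·A²] = kg·m²·s⁻²·A⁻¹
  27.97 s·V:  V·s = J·C⁻¹·s = kg·m²·s⁻²·A⁻¹
Every term reduces to kg·m²·s⁻²·A⁻¹.

Yes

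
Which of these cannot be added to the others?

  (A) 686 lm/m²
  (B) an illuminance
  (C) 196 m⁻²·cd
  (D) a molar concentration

Work out the base dimensions of each:
  (A) lm·m⁻² = cd·m⁻² = m⁻²·cd
  (B) [illuminance] = m⁻²·cd
  (C) m⁻²·cd
  (D) [molar concentration] = m⁻³·mol
All reduce to m⁻²·cd except (D), which is m⁻³·mol.

(D)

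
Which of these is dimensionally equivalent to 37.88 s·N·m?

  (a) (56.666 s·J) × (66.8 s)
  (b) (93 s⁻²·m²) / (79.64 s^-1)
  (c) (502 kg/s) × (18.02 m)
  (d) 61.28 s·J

Reference: N·m·s = kg·m·s⁻²·m·s = kg·m²·s⁻¹.
Each option:
  (a) [kg·m²·s⁻¹] · [s] = kg·m²
  (b) [m²·s⁻²] / [s⁻¹] = m²·s⁻¹
  (c) [kg·s⁻¹] · [m] = kg·m·s⁻¹
  (d) J·s = N·m·s = kg·m²·s⁻¹  ← same
Only (d) matches kg·m²·s⁻¹.

(d)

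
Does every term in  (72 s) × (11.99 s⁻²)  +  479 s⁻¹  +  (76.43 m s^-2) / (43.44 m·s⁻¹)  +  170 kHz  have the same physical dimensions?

Reduce each to base SI dimensions:
  (72 s) × (11.99 s⁻²):  [s] · [s⁻²] = s⁻¹
  479 s⁻¹:  s⁻¹
  (76.43 m s^-2) / (43.44 m·s⁻¹):  [m·s⁻²] / [m·s⁻¹] = s⁻¹
  170 kHz:  Hz = s⁻¹
Every term reduces to s⁻¹.

Yes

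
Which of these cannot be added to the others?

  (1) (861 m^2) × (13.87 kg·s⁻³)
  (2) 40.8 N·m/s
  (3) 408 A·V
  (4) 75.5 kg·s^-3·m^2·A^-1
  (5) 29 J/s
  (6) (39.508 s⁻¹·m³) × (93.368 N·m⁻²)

(4)

In SI base units:
  (1) [m²] · [kg·s⁻³] = kg·m²·s⁻³
  (2) N·m·s⁻¹ = kg·m·s⁻²·m·s⁻¹ = kg·m²·s⁻³
  (3) V·A = J·C⁻¹·A = kg·m²·s⁻³
  (4) kg·m²·s⁻³·A⁻¹
  (5) J·s⁻¹ = N·m·s⁻¹ = kg·m²·s⁻³
  (6) [m³·s⁻¹] · [kg·m⁻¹·s⁻²] = kg·m²·s⁻³
All reduce to kg·m²·s⁻³ except (4), which is kg·m²·s⁻³·A⁻¹.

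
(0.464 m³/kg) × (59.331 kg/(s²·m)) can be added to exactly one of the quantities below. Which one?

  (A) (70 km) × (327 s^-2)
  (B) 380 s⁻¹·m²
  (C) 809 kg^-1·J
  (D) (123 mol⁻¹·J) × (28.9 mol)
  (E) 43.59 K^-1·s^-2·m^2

Reference: [kg⁻¹·m³] · [kg·m⁻¹·s⁻²] = m²·s⁻².
Each option:
  (A) [m] · [s⁻²] = m·s⁻²
  (B) m²·s⁻¹
  (C) J·kg⁻¹ = N·m·kg⁻¹ = m²·s⁻²  ← same
  (D) [kg·m²·s⁻²·mol⁻¹] · [mol] = kg·m²·s⁻²
  (E) m²·s⁻²·K⁻¹
Only (C) matches m²·s⁻².

(C)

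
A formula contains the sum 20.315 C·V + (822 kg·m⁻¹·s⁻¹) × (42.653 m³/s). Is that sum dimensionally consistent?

Yes

In SI base units:
  20.315 C·V:  C·V = s·A·J·C⁻¹ = kg·m²·s⁻²
  (822 kg·m⁻¹·s⁻¹) × (42.653 m³/s):  [kg·m⁻¹·s⁻¹] · [m³·s⁻¹] = kg·m²·s⁻²
Both are kg·m²·s⁻², so they have the same dimensions and can be added.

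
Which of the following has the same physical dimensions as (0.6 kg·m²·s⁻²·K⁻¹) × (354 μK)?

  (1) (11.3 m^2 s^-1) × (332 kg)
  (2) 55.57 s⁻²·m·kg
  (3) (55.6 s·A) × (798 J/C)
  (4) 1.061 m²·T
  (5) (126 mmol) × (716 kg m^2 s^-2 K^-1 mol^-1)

(3)

Reference: [kg·m²·s⁻²·K⁻¹] · [K] = kg·m²·s⁻².
Each option:
  (1) [m²·s⁻¹] · [kg] = kg·m²·s⁻¹
  (2) kg·m·s⁻²
  (3) [s·A] · [kg·m²·s⁻³·A⁻¹] = kg·m²·s⁻²  ← same
  (4) T·m² = Wb·m⁻²·m² = kg·m²·s⁻²·A⁻¹
  (5) [mol] · [kg·m²·s⁻²·K⁻¹·mol⁻¹] = kg·m²·s⁻²·K⁻¹
Only (3) matches kg·m²·s⁻².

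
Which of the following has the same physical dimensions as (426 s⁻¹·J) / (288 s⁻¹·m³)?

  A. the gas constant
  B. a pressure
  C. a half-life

B.

Reference: [kg·m²·s⁻³] / [m³·s⁻¹] = kg·m⁻¹·s⁻².
Each option:
  A. [gas constant] = kg·m²·s⁻²·K⁻¹·mol⁻¹
  B. [pressure] = kg·m⁻¹·s⁻²  ← same
  C. [half-life] = s
Only B. matches kg·m⁻¹·s⁻².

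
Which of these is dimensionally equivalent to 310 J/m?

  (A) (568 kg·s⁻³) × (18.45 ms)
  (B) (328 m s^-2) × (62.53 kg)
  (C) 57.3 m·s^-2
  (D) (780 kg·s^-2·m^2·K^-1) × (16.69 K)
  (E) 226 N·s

Reference: J·m⁻¹ = N·m·m⁻¹ = kg·m·s⁻².
Each option:
  (A) [kg·s⁻³] · [s] = kg·s⁻²
  (B) [m·s⁻²] · [kg] = kg·m·s⁻²  ← same
  (C) m·s⁻²
  (D) [kg·m²·s⁻²·K⁻¹] · [K] = kg·m²·s⁻²
  (E) N·s = kg·m·s⁻²·s = kg·m·s⁻¹
Only (B) matches kg·m·s⁻².

(B)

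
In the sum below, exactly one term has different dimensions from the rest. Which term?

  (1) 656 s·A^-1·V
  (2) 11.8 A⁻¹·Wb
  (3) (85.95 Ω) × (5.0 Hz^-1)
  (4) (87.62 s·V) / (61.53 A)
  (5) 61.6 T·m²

(5)

Expand each in SI base units:
  (1) V·s·A⁻¹ = J·C⁻¹·s·A⁻¹ = kg·m²·s⁻²·A⁻²
  (2) Wb·A⁻¹ = V·s·A⁻¹ = kg·m²·s⁻²·A⁻²
  (3) [kg·m²·s⁻³·A⁻²] · [s] = kg·m²·s⁻²·A⁻²
  (4) [kg·m²·s⁻²·A⁻¹] / [A] = kg·m²·s⁻²·A⁻²
  (5) T·m² = Wb·m⁻²·m² = kg·m²·s⁻²·A⁻¹
All reduce to kg·m²·s⁻²·A⁻² except (5), which is kg·m²·s⁻²·A⁻¹.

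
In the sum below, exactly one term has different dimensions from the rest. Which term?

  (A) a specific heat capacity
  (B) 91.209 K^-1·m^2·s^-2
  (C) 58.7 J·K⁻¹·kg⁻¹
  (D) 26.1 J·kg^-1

(D)

Reduce each to base SI dimensions:
  (A) [specific heat capacity] = m²·s⁻²·K⁻¹
  (B) m²·s⁻²·K⁻¹
  (C) J·kg⁻¹·K⁻¹ = N·m·kg⁻¹·K⁻¹ = m²·s⁻²·K⁻¹
  (D) J·kg⁻¹ = N·m·kg⁻¹ = m²·s⁻²
All reduce to m²·s⁻²·K⁻¹ except (D), which is m²·s⁻².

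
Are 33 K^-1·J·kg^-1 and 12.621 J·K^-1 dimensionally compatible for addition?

No

Work out the base dimensions of each:
  33 K^-1·J·kg^-1:  J·kg⁻¹·K⁻¹ = N·m·kg⁻¹·K⁻¹ = m²·s⁻²·K⁻¹
  12.621 J·K^-1:  J·K⁻¹ = N·m·K⁻¹ = kg·m²·s⁻²·K⁻¹
m²·s⁻²·K⁻¹ ≠ kg·m²·s⁻²·K⁻¹, so they cannot be added.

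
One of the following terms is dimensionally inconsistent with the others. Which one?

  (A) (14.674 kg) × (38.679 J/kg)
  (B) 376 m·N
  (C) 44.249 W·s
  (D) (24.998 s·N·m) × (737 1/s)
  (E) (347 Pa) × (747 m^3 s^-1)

(E)

Work out the base dimensions of each:
  (A) [kg] · [m²·s⁻²] = kg·m²·s⁻²
  (B) N·m = kg·m·s⁻²·m = kg·m²·s⁻²
  (C) W·s = J·s⁻¹·s = kg·m²·s⁻²
  (D) [kg·m²·s⁻¹] · [s⁻¹] = kg·m²·s⁻²
  (E) [kg·m⁻¹·s⁻²] · [m³·s⁻¹] = kg·m²·s⁻³
All reduce to kg·m²·s⁻² except (E), which is kg·m²·s⁻³.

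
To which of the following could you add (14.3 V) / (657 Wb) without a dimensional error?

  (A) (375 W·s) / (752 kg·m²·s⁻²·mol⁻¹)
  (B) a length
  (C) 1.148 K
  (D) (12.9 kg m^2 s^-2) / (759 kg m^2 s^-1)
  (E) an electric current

Reference: [kg·m²·s⁻³·A⁻¹] / [kg·m²·s⁻²·A⁻¹] = s⁻¹.
Each option:
  (A) [kg·m²·s⁻²] / [kg·m²·s⁻²·mol⁻¹] = mol
  (B) [length] = m
  (C) K
  (D) [kg·m²·s⁻²] / [kg·m²·s⁻¹] = s⁻¹  ← same
  (E) [electric current] = A
Only (D) matches s⁻¹.

(D)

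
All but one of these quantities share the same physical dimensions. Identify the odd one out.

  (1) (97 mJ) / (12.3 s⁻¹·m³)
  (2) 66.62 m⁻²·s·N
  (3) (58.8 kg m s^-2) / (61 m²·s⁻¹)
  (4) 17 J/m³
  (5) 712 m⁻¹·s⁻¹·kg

Reduce each to base SI dimensions:
  (1) [kg·m²·s⁻²] / [m³·s⁻¹] = kg·m⁻¹·s⁻¹
  (2) N·s·m⁻² = kg·m·s⁻²·s·m⁻² = kg·m⁻¹·s⁻¹
  (3) [kg·m·s⁻²] / [m²·s⁻¹] = kg·m⁻¹·s⁻¹
  (4) J·m⁻³ = N·m·m⁻³ = kg·m⁻¹·s⁻²
  (5) kg·m⁻¹·s⁻¹
All reduce to kg·m⁻¹·s⁻¹ except (4), which is kg·m⁻¹·s⁻².

(4)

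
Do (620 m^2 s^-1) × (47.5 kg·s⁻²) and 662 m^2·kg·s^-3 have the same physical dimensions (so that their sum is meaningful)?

Reduce each to base SI dimensions:
  (620 m^2 s^-1) × (47.5 kg·s⁻²):  [m²·s⁻¹] · [kg·s⁻²] = kg·m²·s⁻³
  662 m^2·kg·s^-3:  kg·m²·s⁻³
Both are kg·m²·s⁻³, so they have the same dimensions and can be added.

Yes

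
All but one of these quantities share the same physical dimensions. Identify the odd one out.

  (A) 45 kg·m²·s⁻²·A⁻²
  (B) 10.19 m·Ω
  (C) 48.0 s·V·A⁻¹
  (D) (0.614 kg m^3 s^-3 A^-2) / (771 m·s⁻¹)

(B)

Expand each in SI base units:
  (A) kg·m²·s⁻²·A⁻²
  (B) Ω·m = V·A⁻¹·m = kg·m³·s⁻³·A⁻²
  (C) V·s·A⁻¹ = J·C⁻¹·s·A⁻¹ = kg·m²·s⁻²·A⁻²
  (D) [kg·m³·s⁻³·A⁻²] / [m·s⁻¹] = kg·m²·s⁻²·A⁻²
All reduce to kg·m²·s⁻²·A⁻² except (B), which is kg·m³·s⁻³·A⁻².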